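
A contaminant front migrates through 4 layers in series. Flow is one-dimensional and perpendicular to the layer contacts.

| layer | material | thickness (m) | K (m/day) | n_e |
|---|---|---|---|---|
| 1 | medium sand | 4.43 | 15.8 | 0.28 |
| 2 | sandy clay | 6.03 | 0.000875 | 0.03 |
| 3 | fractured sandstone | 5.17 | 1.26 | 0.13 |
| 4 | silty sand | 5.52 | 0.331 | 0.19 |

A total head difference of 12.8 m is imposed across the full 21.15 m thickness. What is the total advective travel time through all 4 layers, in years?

4.65

With flow normal to the layers, continuity requires the same specific discharge q through every layer.
Σ(b_i/K_i) = 4.43/15.8 + 6.03/0.000875 + 5.17/1.26 + 5.52/0.331 = 6912 d.
q = Δh / Σ(b_i/K_i) = 12.8 / 6912 = 0.001852 m/day.
In each layer the seepage velocity is v_i = q/n_i, so the layer transit time is t_i = b_i·n_i / q:
  layer 1 (medium sand): t_1 = 4.43 × 0.28 / 0.001852 = 669.9 d
  layer 2 (sandy clay): t_2 = 6.03 × 0.03 / 0.001852 = 97.69 d
  layer 3 (fractured sandstone): t_3 = 5.17 × 0.13 / 0.001852 = 363.0 d
  layer 4 (silty sand): t_4 = 5.52 × 0.19 / 0.001852 = 566.4 d
Total t = Σ t_i = 1697 days = 4.646 years.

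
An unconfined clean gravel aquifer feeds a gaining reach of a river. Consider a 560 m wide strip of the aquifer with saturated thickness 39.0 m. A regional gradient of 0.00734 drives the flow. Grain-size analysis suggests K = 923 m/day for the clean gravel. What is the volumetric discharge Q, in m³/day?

148000

Cross-sectional area A = 560 × 39.0 = 21840 m².
Hydraulic gradient i = 0.00734.
Darcy's law: Q = K · A · i = 923.0 × 21840 × 0.007340 = 1.480e+05 m³/day.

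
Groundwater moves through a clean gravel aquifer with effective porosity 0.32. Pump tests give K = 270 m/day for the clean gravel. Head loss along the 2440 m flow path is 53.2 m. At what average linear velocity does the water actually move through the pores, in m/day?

18.4

Hydraulic gradient i = Δh / L = 53.2 / 2440 = 0.02180.
Darcy flux q = K · i = 270.0 × 0.02180 = 5.887 m/day.
Seepage velocity v = q / n_e = 5.887 / 0.32 = 18.40 m/day.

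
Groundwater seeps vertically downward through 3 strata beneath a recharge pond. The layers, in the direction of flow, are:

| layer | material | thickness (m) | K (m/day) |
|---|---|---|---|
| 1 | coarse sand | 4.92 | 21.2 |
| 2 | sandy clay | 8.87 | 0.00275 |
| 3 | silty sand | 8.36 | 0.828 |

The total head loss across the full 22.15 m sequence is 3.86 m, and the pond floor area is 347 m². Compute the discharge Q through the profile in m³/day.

Flow is perpendicular to layering, so the layers act in series and the equivalent K is the thickness-weighted harmonic mean.
Total thickness L = 4.92 + 8.87 + 8.36 = 22.15 m.
Σ(b_i/K_i) = 4.92/21.2 + 8.87/0.00275 + 8.36/0.828 = 3236 d.
K_eq = L / Σ(b_i/K_i) = 22.15 / 3236 = 0.006845 m/day.
Q = K_eq · A · (Δh/L) = 0.006845 × 347 × (3.86/22.15) = 0.4139 m³/day.

0.414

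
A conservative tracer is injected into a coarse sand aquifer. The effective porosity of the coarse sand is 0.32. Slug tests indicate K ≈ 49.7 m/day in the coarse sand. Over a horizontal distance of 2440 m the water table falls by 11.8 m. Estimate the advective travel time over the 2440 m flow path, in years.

Hydraulic gradient i = Δh / L = 11.8 / 2440 = 0.004836.
Darcy flux q = K · i = 49.70 × 0.004836 = 0.2404 m/day.
Seepage velocity v = q / n_e = 0.2404 / 0.32 = 0.7511 m/day.
Travel time t = L / v = 2440 / 0.7511 = 3249 days = 8.894 years.

8.89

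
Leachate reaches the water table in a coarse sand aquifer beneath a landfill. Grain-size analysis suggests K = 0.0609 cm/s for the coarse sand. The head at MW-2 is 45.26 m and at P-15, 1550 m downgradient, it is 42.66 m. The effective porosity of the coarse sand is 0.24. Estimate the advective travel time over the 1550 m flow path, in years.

Convert K: 0.0609 cm/s × 864 = 52.62 m/day.
Hydraulic gradient i = (45.26 − 42.66) / 1550 = 2.6 / 1550 = 0.001677.
Darcy flux q = K · i = 52.62 × 0.001677 = 0.08826 m/day.
Seepage velocity v = q / n_e = 0.08826 / 0.24 = 0.3678 m/day.
Travel time t = L / v = 1550 / 0.3678 = 4215 days = 11.54 years.

11.5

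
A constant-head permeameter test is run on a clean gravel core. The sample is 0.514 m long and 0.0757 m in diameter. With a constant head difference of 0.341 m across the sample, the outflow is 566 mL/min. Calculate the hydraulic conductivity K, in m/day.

273

Cross-sectional area A = π·(d/2)² = π × (0.0757/2)² = 0.004501 m².
Convert discharge: 566 mL/min = 9.433e-06 m³/s.
Darcy's law rearranged: K = Q·L / (A·Δh) = 9.433e-06 × 0.514 / (0.004501 × 0.341) = 0.003159 m/s = 273.0 m/day.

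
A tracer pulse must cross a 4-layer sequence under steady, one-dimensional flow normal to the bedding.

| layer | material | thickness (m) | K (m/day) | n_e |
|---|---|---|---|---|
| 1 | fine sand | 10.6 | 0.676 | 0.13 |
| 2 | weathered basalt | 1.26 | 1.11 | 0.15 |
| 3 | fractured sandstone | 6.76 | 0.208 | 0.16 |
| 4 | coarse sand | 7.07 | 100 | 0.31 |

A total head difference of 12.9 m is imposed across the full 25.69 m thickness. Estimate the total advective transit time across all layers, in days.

18.5

With flow normal to the layers, continuity requires the same specific discharge q through every layer.
Σ(b_i/K_i) = 10.6/0.676 + 1.26/1.11 + 6.76/0.208 + 7.07/100 = 49.39 d.
q = Δh / Σ(b_i/K_i) = 12.9 / 49.39 = 0.2612 m/day.
In each layer the seepage velocity is v_i = q/n_i, so the layer transit time is t_i = b_i·n_i / q:
  layer 1 (fine sand): t_1 = 10.6 × 0.13 / 0.2612 = 5.276 d
  layer 2 (weathered basalt): t_2 = 1.26 × 0.15 / 0.2612 = 0.7236 d
  layer 3 (fractured sandstone): t_3 = 6.76 × 0.16 / 0.2612 = 4.141 d
  layer 4 (coarse sand): t_4 = 7.07 × 0.31 / 0.2612 = 8.391 d
Total t = Σ t_i = 18.53 days.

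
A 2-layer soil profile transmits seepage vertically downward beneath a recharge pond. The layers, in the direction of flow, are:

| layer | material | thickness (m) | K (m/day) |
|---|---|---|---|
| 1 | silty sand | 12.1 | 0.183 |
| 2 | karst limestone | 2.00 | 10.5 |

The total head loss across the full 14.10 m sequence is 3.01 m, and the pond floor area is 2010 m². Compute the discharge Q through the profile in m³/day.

Flow is perpendicular to layering, so the layers act in series and the equivalent K is the thickness-weighted harmonic mean.
Total thickness L = 12.1 + 2.00 = 14.10 m.
Σ(b_i/K_i) = 12.1/0.183 + 2.00/10.5 = 66.31 d.
K_eq = L / Σ(b_i/K_i) = 14.10 / 66.31 = 0.2126 m/day.
Q = K_eq · A · (Δh/L) = 0.2126 × 2010 × (3.01/14.10) = 91.24 m³/day.

91.2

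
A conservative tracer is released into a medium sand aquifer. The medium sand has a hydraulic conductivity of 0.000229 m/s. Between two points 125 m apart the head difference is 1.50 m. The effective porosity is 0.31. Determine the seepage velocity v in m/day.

Convert K: 0.000229 m/s × 86400 = 19.79 m/day.
Hydraulic gradient i = Δh / L = 1.50 / 125 = 0.01200.
Darcy flux q = K · i = 19.79 × 0.01200 = 0.2374 m/day.
Seepage velocity v = q / n_e = 0.2374 / 0.31 = 0.7659 m/day.

0.766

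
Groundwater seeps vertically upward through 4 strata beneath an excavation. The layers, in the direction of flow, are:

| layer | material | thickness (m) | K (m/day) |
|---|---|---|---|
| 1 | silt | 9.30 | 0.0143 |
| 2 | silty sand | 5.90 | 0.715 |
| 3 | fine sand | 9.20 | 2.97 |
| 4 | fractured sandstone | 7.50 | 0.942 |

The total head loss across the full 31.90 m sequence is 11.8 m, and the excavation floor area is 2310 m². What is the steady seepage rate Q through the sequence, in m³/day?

40.7

Flow is perpendicular to layering, so the layers act in series and the equivalent K is the thickness-weighted harmonic mean.
Total thickness L = 9.30 + 5.90 + 9.20 + 7.50 = 31.90 m.
Σ(b_i/K_i) = 9.30/0.0143 + 5.90/0.715 + 9.20/2.97 + 7.50/0.942 = 669.7 d.
K_eq = L / Σ(b_i/K_i) = 31.90 / 669.7 = 0.04764 m/day.
Q = K_eq · A · (Δh/L) = 0.04764 × 2310 × (11.8/31.90) = 40.70 m³/day.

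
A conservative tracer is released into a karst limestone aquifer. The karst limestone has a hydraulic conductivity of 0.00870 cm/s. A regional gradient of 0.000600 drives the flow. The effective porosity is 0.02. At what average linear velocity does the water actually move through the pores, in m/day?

Convert K: 0.00870 cm/s × 864 = 7.517 m/day.
Hydraulic gradient i = 0.000600.
Darcy flux q = K · i = 7.517 × 0.0006000 = 0.004510 m/day.
Seepage velocity v = q / n_e = 0.004510 / 0.02 = 0.2255 m/day.

0.226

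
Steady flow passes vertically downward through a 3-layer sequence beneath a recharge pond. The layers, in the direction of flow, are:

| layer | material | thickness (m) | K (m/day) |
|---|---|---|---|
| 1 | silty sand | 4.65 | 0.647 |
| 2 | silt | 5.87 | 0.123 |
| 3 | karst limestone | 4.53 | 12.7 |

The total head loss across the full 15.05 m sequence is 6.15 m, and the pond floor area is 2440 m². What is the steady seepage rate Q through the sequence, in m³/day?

272

Flow is perpendicular to layering, so the layers act in series and the equivalent K is the thickness-weighted harmonic mean.
Total thickness L = 4.65 + 5.87 + 4.53 = 15.05 m.
Σ(b_i/K_i) = 4.65/0.647 + 5.87/0.123 + 4.53/12.7 = 55.27 d.
K_eq = L / Σ(b_i/K_i) = 15.05 / 55.27 = 0.2723 m/day.
Q = K_eq · A · (Δh/L) = 0.2723 × 2440 × (6.15/15.05) = 271.5 m³/day.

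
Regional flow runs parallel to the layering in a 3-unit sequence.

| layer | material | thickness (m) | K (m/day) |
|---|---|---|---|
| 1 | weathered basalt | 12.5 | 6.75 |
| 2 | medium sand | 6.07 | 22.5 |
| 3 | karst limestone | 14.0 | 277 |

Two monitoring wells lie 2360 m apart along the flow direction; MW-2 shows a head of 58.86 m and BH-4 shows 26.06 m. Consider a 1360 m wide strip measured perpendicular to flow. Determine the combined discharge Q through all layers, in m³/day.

77500

Flow is parallel to layering, so each bed carries its own Darcy discharge and the transmissivities add.
Σ(K_i·b_i) = 6.75×12.5 + 22.5×6.07 + 277×14.0 = 4099 m²/day.
Hydraulic gradient i = (58.86 − 26.06) / 2360 = 32.8 / 2360 = 0.01390.
Q = Σ(K_i·b_i) · W · i = 4099 × 1360 × 0.01390 = 77477 m³/day.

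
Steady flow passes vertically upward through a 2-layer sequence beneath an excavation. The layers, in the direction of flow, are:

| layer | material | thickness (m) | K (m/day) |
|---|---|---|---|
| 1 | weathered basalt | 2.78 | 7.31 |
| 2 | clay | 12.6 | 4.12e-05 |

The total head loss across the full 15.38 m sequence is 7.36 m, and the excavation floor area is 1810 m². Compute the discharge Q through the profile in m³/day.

0.0436

Flow is perpendicular to layering, so the layers act in series and the equivalent K is the thickness-weighted harmonic mean.
Total thickness L = 2.78 + 12.6 = 15.38 m.
Σ(b_i/K_i) = 2.78/7.31 + 12.6/4.12e-05 = 3.058e+05 d.
K_eq = L / Σ(b_i/K_i) = 15.38 / 3.058e+05 = 5.029e-05 m/day.
Q = K_eq · A · (Δh/L) = 5.029e-05 × 1810 × (7.36/15.38) = 0.04356 m³/day.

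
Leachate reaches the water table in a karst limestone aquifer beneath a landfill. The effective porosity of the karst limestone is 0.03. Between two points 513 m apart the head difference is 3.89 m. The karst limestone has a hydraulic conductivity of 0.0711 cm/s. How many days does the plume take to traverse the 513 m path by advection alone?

Convert K: 0.0711 cm/s × 864 = 61.43 m/day.
Hydraulic gradient i = Δh / L = 3.89 / 513 = 0.007583.
Darcy flux q = K · i = 61.43 × 0.007583 = 0.4658 m/day.
Seepage velocity v = q / n_e = 0.4658 / 0.03 = 15.53 m/day.
Travel time t = L / v = 513 / 15.53 = 33.04 days.

33.0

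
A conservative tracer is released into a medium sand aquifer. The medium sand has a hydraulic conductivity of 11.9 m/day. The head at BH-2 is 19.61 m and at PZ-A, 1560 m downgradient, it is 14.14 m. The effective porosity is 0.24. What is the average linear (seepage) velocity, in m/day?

Hydraulic gradient i = (19.61 − 14.14) / 1560 = 5.47 / 1560 = 0.003506.
Darcy flux q = K · i = 11.90 × 0.003506 = 0.04173 m/day.
Seepage velocity v = q / n_e = 0.04173 / 0.24 = 0.1739 m/day.

0.174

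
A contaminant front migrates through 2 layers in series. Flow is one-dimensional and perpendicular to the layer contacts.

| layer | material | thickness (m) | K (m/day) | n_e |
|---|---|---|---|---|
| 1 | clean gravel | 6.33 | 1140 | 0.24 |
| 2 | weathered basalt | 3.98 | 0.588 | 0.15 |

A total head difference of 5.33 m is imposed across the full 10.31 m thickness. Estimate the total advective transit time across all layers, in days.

With flow normal to the layers, continuity requires the same specific discharge q through every layer.
Σ(b_i/K_i) = 6.33/1140 + 3.98/0.588 = 6.774 d.
q = Δh / Σ(b_i/K_i) = 5.33 / 6.774 = 0.7868 m/day.
In each layer the seepage velocity is v_i = q/n_i, so the layer transit time is t_i = b_i·n_i / q:
  layer 1 (clean gravel): t_1 = 6.33 × 0.24 / 0.7868 = 1.931 d
  layer 2 (weathered basalt): t_2 = 3.98 × 0.15 / 0.7868 = 0.7588 d
Total t = Σ t_i = 2.690 days.

2.69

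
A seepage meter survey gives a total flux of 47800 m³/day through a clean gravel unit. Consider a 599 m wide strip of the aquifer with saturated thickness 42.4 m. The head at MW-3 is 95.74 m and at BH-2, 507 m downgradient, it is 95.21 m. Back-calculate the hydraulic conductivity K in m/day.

1800

Cross-sectional area A = 599 × 42.4 = 25398 m².
Hydraulic gradient i = (95.74 − 95.21) / 507 = 0.53 / 507 = 0.001045.
From Q = K·A·i, K = Q / (A·i) = 47800 / (25398 × 0.001045) = 1800 m/day.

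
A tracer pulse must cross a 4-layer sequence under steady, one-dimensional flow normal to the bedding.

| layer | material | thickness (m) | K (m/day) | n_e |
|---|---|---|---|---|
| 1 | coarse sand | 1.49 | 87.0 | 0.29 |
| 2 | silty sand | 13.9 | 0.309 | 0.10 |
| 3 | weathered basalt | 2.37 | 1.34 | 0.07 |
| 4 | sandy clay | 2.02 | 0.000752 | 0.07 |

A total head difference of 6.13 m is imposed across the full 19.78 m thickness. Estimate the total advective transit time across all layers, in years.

2.60

With flow normal to the layers, continuity requires the same specific discharge q through every layer.
Σ(b_i/K_i) = 1.49/87.0 + 13.9/0.309 + 2.37/1.34 + 2.02/0.000752 = 2733 d.
q = Δh / Σ(b_i/K_i) = 6.13 / 2733 = 0.002243 m/day.
In each layer the seepage velocity is v_i = q/n_i, so the layer transit time is t_i = b_i·n_i / q:
  layer 1 (coarse sand): t_1 = 1.49 × 0.29 / 0.002243 = 192.6 d
  layer 2 (silty sand): t_2 = 13.9 × 0.10 / 0.002243 = 619.7 d
  layer 3 (weathered basalt): t_3 = 2.37 × 0.07 / 0.002243 = 73.96 d
  layer 4 (sandy clay): t_4 = 2.02 × 0.07 / 0.002243 = 63.04 d
Total t = Σ t_i = 949.4 days = 2.599 years.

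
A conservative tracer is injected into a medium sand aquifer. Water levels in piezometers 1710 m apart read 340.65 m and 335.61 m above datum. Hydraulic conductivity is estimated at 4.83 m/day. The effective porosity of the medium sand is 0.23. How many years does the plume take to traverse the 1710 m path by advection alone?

75.6

Hydraulic gradient i = (340.65 − 335.61) / 1710 = 5.04 / 1710 = 0.002947.
Darcy flux q = K · i = 4.830 × 0.002947 = 0.01424 m/day.
Seepage velocity v = q / n_e = 0.01424 / 0.23 = 0.06189 m/day.
Travel time t = L / v = 1710 / 0.06189 = 27628 days = 75.64 years.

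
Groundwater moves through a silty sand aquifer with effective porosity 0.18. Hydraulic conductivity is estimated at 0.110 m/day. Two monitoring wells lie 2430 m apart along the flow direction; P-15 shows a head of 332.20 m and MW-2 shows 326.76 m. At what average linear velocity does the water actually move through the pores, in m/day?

0.00137

Hydraulic gradient i = (332.20 − 326.76) / 2430 = 5.44 / 2430 = 0.002239.
Darcy flux q = K · i = 0.1100 × 0.002239 = 0.0002463 m/day.
Seepage velocity v = q / n_e = 0.0002463 / 0.18 = 0.001368 m/day.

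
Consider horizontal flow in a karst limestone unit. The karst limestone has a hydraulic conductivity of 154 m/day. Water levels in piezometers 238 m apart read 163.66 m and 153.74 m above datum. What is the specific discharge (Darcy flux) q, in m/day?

Hydraulic gradient i = (163.66 − 153.74) / 238 = 9.92 / 238 = 0.04168.
Specific discharge q = K · i = 154.0 × 0.04168 = 6.419 m/day.

6.42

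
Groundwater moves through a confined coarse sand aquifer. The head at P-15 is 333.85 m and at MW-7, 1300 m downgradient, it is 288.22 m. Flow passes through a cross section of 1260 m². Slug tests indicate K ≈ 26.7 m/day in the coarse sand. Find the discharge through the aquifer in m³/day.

1180

Hydraulic gradient i = (333.85 − 288.22) / 1300 = 45.63 / 1300 = 0.03510.
Darcy's law: Q = K · A · i = 26.70 × 1260 × 0.03510 = 1181 m³/day.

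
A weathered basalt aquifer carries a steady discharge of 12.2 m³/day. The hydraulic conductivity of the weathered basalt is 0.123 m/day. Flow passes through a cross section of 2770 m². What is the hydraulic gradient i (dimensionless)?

From Q = K·A·i, i = Q / (K·A) = 12.2 / (0.1230 × 2770) = 0.03581.

0.0358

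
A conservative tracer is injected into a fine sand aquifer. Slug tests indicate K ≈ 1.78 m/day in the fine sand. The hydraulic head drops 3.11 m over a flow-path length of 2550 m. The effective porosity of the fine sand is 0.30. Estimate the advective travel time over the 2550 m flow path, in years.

965

Hydraulic gradient i = Δh / L = 3.11 / 2550 = 0.001220.
Darcy flux q = K · i = 1.780 × 0.001220 = 0.002171 m/day.
Seepage velocity v = q / n_e = 0.002171 / 0.30 = 0.007236 m/day.
Travel time t = L / v = 2550 / 0.007236 = 3.524e+05 days = 964.8 years.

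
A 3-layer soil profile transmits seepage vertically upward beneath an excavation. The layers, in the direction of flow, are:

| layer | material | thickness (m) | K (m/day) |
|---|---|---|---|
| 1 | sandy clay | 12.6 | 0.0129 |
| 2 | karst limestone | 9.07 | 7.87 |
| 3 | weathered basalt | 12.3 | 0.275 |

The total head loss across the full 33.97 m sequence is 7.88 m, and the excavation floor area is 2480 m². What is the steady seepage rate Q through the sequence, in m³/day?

19.1

Flow is perpendicular to layering, so the layers act in series and the equivalent K is the thickness-weighted harmonic mean.
Total thickness L = 12.6 + 9.07 + 12.3 = 33.97 m.
Σ(b_i/K_i) = 12.6/0.0129 + 9.07/7.87 + 12.3/0.275 = 1023 d.
K_eq = L / Σ(b_i/K_i) = 33.97 / 1023 = 0.03322 m/day.
Q = K_eq · A · (Δh/L) = 0.03322 × 2480 × (7.88/33.97) = 19.11 m³/day.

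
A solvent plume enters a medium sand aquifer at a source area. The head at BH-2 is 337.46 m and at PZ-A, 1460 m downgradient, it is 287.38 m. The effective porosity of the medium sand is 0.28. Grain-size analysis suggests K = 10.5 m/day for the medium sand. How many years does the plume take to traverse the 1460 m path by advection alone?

Hydraulic gradient i = (337.46 − 287.38) / 1460 = 50.08 / 1460 = 0.03430.
Darcy flux q = K · i = 10.50 × 0.03430 = 0.3602 m/day.
Seepage velocity v = q / n_e = 0.3602 / 0.28 = 1.286 m/day.
Travel time t = L / v = 1460 / 1.286 = 1135 days = 3.108 years.

3.11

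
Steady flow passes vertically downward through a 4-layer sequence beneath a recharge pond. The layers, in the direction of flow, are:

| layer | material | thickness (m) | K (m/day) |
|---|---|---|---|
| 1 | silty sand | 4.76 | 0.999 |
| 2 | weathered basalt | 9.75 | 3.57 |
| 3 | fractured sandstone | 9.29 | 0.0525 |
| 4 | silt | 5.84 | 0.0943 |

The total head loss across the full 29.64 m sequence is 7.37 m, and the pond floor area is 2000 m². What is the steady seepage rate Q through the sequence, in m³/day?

59.8

Flow is perpendicular to layering, so the layers act in series and the equivalent K is the thickness-weighted harmonic mean.
Total thickness L = 4.76 + 9.75 + 9.29 + 5.84 = 29.64 m.
Σ(b_i/K_i) = 4.76/0.999 + 9.75/3.57 + 9.29/0.0525 + 5.84/0.0943 = 246.4 d.
K_eq = L / Σ(b_i/K_i) = 29.64 / 246.4 = 0.1203 m/day.
Q = K_eq · A · (Δh/L) = 0.1203 × 2000 × (7.37/29.64) = 59.83 m³/day.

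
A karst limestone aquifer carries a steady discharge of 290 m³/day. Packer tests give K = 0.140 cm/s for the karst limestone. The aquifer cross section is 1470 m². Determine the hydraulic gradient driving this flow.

Convert K: 0.140 cm/s × 864 = 121.0 m/day.
From Q = K·A·i, i = Q / (K·A) = 290 / (121.0 × 1470) = 0.001631.

0.00163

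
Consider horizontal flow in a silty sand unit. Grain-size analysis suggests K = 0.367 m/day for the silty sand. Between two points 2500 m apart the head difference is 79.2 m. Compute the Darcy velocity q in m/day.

0.0116

Hydraulic gradient i = Δh / L = 79.2 / 2500 = 0.03168.
Specific discharge q = K · i = 0.3670 × 0.03168 = 0.01163 m/day.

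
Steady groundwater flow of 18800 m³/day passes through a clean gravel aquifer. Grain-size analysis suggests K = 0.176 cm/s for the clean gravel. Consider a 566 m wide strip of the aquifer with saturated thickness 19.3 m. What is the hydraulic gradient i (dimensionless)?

0.0113

Convert K: 0.176 cm/s × 864 = 152.1 m/day.
Cross-sectional area A = 566 × 19.3 = 10924 m².
From Q = K·A·i, i = Q / (K·A) = 18800 / (152.1 × 10924) = 0.01132.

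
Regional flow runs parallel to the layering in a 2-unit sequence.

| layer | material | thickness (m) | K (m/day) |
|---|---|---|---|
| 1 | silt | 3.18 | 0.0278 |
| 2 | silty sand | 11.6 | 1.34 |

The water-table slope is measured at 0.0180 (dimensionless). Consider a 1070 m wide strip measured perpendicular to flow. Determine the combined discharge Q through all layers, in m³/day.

301

Flow is parallel to layering, so each bed carries its own Darcy discharge and the transmissivities add.
Σ(K_i·b_i) = 0.0278×3.18 + 1.34×11.6 = 15.63 m²/day.
Hydraulic gradient i = 0.0180.
Q = Σ(K_i·b_i) · W · i = 15.63 × 1070 × 0.01800 = 301.1 m³/day.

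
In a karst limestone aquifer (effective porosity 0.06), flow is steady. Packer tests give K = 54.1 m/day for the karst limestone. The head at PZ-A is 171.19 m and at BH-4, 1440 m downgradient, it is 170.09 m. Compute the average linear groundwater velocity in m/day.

0.689

Hydraulic gradient i = (171.19 − 170.09) / 1440 = 1.1 / 1440 = 0.0007639.
Darcy flux q = K · i = 54.10 × 0.0007639 = 0.04133 m/day.
Seepage velocity v = q / n_e = 0.04133 / 0.06 = 0.6888 m/day.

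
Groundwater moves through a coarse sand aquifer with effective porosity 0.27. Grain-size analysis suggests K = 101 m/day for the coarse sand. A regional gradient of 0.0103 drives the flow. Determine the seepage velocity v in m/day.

3.85

Hydraulic gradient i = 0.0103.
Darcy flux q = K · i = 101.0 × 0.01030 = 1.040 m/day.
Seepage velocity v = q / n_e = 1.040 / 0.27 = 3.853 m/day.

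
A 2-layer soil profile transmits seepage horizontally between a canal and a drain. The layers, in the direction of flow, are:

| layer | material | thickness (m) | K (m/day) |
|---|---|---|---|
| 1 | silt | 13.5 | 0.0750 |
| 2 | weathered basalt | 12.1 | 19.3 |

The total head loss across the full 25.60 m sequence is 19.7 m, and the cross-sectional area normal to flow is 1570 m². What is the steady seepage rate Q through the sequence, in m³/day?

171

Flow is perpendicular to layering, so the layers act in series and the equivalent K is the thickness-weighted harmonic mean.
Total thickness L = 13.5 + 12.1 = 25.60 m.
Σ(b_i/K_i) = 13.5/0.0750 + 12.1/19.3 = 180.6 d.
K_eq = L / Σ(b_i/K_i) = 25.60 / 180.6 = 0.1417 m/day.
Q = K_eq · A · (Δh/L) = 0.1417 × 1570 × (19.7/25.60) = 171.2 m³/day.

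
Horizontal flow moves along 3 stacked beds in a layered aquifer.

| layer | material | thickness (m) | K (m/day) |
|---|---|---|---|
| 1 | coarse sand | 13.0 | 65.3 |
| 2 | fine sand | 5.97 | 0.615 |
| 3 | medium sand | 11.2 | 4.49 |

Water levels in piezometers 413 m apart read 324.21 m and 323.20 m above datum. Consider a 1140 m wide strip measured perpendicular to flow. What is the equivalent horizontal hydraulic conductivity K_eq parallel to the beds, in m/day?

29.9

Flow is parallel to layering, so each bed carries its own Darcy discharge and the transmissivities add.
Σ(K_i·b_i) = 65.3×13.0 + 0.615×5.97 + 4.49×11.2 = 902.9 m²/day.
Total thickness b = 30.17 m, so K_eq = Σ(K_i·b_i)/b = 29.93 m/day.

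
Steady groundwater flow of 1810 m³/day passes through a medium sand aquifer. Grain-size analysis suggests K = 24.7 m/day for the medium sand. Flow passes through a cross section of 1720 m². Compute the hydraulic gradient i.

From Q = K·A·i, i = Q / (K·A) = 1810 / (24.70 × 1720) = 0.04260.

0.0426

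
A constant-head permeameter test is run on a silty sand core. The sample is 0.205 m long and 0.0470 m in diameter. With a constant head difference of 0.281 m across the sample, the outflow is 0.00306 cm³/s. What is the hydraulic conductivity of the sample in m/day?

Cross-sectional area A = π·(d/2)² = π × (0.0470/2)² = 0.001735 m².
Convert discharge: 0.00306 cm³/s = 3.060e-09 m³/s.
Darcy's law rearranged: K = Q·L / (A·Δh) = 3.060e-09 × 0.205 / (0.001735 × 0.281) = 1.287e-06 m/s = 0.1112 m/day.

0.111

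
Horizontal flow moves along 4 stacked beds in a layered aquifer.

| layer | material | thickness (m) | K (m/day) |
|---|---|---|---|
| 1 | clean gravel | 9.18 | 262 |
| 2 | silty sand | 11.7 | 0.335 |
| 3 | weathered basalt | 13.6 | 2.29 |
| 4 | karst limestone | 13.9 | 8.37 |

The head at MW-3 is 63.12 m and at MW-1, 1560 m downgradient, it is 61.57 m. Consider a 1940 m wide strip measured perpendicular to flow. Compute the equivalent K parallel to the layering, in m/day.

52.8

Flow is parallel to layering, so each bed carries its own Darcy discharge and the transmissivities add.
Σ(K_i·b_i) = 262×9.18 + 0.335×11.7 + 2.29×13.6 + 8.37×13.9 = 2557 m²/day.
Total thickness b = 48.38 m, so K_eq = Σ(K_i·b_i)/b = 52.84 m/day.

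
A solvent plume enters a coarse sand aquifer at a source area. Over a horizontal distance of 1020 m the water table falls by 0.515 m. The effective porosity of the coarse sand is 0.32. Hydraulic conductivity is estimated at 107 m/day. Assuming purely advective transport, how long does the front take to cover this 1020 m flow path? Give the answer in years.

16.5

Hydraulic gradient i = Δh / L = 0.515 / 1020 = 0.0005049.
Darcy flux q = K · i = 107.0 × 0.0005049 = 0.05402 m/day.
Seepage velocity v = q / n_e = 0.05402 / 0.32 = 0.1688 m/day.
Travel time t = L / v = 1020 / 0.1688 = 6042 days = 16.54 years.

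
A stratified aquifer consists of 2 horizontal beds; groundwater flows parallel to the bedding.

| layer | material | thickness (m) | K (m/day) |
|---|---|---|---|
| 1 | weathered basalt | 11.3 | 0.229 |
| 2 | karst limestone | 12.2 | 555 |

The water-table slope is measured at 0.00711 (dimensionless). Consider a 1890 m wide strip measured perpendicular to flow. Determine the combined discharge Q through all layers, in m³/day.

Flow is parallel to layering, so each bed carries its own Darcy discharge and the transmissivities add.
Σ(K_i·b_i) = 0.229×11.3 + 555×12.2 = 6774 m²/day.
Hydraulic gradient i = 0.00711.
Q = Σ(K_i·b_i) · W · i = 6774 × 1890 × 0.007110 = 91023 m³/day.

91000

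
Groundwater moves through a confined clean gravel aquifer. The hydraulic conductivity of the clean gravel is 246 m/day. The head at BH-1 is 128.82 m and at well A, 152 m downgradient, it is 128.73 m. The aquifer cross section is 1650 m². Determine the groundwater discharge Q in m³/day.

240

Hydraulic gradient i = (128.82 − 128.73) / 152 = 0.09 / 152 = 0.0005921.
Darcy's law: Q = K · A · i = 246.0 × 1650 × 0.0005921 = 240.3 m³/day.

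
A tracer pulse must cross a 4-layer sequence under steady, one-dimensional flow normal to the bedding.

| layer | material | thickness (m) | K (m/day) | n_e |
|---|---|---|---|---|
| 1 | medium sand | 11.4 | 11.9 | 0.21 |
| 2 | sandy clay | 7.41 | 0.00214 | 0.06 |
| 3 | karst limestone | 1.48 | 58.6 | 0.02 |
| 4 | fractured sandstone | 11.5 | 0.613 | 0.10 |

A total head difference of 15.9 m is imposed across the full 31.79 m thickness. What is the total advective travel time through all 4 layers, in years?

2.41

With flow normal to the layers, continuity requires the same specific discharge q through every layer.
Σ(b_i/K_i) = 11.4/11.9 + 7.41/0.00214 + 1.48/58.6 + 11.5/0.613 = 3482 d.
q = Δh / Σ(b_i/K_i) = 15.9 / 3482 = 0.004566 m/day.
In each layer the seepage velocity is v_i = q/n_i, so the layer transit time is t_i = b_i·n_i / q:
  layer 1 (medium sand): t_1 = 11.4 × 0.21 / 0.004566 = 524.3 d
  layer 2 (sandy clay): t_2 = 7.41 × 0.06 / 0.004566 = 97.37 d
  layer 3 (karst limestone): t_3 = 1.48 × 0.02 / 0.004566 = 6.483 d
  layer 4 (fractured sandstone): t_4 = 11.5 × 0.10 / 0.004566 = 251.9 d
Total t = Σ t_i = 880.1 days = 2.409 years.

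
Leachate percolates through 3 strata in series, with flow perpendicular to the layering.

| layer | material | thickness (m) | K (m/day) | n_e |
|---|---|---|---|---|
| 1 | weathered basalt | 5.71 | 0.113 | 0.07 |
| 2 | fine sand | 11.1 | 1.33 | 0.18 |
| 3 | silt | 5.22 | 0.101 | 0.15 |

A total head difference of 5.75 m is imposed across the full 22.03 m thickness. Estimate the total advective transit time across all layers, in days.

61.2

With flow normal to the layers, continuity requires the same specific discharge q through every layer.
Σ(b_i/K_i) = 5.71/0.113 + 11.1/1.33 + 5.22/0.101 = 110.6 d.
q = Δh / Σ(b_i/K_i) = 5.75 / 110.6 = 0.05201 m/day.
In each layer the seepage velocity is v_i = q/n_i, so the layer transit time is t_i = b_i·n_i / q:
  layer 1 (weathered basalt): t_1 = 5.71 × 0.07 / 0.05201 = 7.685 d
  layer 2 (fine sand): t_2 = 11.1 × 0.18 / 0.05201 = 38.42 d
  layer 3 (silt): t_3 = 5.22 × 0.15 / 0.05201 = 15.06 d
Total t = Σ t_i = 61.16 days.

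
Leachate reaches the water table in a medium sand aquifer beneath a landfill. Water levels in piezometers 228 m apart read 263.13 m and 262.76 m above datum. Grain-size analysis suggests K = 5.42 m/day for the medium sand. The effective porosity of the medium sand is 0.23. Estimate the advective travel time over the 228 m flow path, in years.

Hydraulic gradient i = (263.13 − 262.76) / 228 = 0.37 / 228 = 0.001623.
Darcy flux q = K · i = 5.420 × 0.001623 = 0.008796 m/day.
Seepage velocity v = q / n_e = 0.008796 / 0.23 = 0.03824 m/day.
Travel time t = L / v = 228 / 0.03824 = 5962 days = 16.32 years.

16.3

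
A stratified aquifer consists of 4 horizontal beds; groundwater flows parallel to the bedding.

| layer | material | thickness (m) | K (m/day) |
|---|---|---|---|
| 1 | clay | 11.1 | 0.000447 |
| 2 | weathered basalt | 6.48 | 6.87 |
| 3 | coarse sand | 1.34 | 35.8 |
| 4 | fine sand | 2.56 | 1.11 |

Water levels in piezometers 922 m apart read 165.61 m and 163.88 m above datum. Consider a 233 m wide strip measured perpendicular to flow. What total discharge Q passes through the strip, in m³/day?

Flow is parallel to layering, so each bed carries its own Darcy discharge and the transmissivities add.
Σ(K_i·b_i) = 0.000447×11.1 + 6.87×6.48 + 35.8×1.34 + 1.11×2.56 = 95.34 m²/day.
Hydraulic gradient i = (165.61 − 163.88) / 922 = 1.73 / 922 = 0.001876.
Q = Σ(K_i·b_i) · W · i = 95.34 × 233 × 0.001876 = 41.68 m³/day.

41.7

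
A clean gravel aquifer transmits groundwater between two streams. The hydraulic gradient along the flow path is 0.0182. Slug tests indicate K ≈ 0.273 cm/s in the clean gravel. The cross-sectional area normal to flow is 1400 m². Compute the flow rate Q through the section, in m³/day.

Convert K: 0.273 cm/s × 864 = 235.9 m/day.
Hydraulic gradient i = 0.0182.
Darcy's law: Q = K · A · i = 235.9 × 1400 × 0.01820 = 6010 m³/day.

6010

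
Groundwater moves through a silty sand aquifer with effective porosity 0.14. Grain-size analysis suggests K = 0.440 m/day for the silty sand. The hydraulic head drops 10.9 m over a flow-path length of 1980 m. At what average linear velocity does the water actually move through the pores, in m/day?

Hydraulic gradient i = Δh / L = 10.9 / 1980 = 0.005505.
Darcy flux q = K · i = 0.4400 × 0.005505 = 0.002422 m/day.
Seepage velocity v = q / n_e = 0.002422 / 0.14 = 0.01730 m/day.

0.0173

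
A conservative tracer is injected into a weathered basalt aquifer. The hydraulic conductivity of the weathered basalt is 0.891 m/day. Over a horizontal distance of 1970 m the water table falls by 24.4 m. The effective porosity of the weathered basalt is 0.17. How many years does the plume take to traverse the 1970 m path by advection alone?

Hydraulic gradient i = Δh / L = 24.4 / 1970 = 0.01239.
Darcy flux q = K · i = 0.8910 × 0.01239 = 0.01104 m/day.
Seepage velocity v = q / n_e = 0.01104 / 0.17 = 0.06492 m/day.
Travel time t = L / v = 1970 / 0.06492 = 30347 days = 83.09 years.

83.1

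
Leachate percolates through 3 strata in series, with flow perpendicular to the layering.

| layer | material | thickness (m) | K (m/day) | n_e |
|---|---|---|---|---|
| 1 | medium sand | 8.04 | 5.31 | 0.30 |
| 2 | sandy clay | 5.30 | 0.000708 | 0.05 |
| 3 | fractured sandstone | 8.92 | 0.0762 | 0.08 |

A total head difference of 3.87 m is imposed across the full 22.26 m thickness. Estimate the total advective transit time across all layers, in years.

With flow normal to the layers, continuity requires the same specific discharge q through every layer.
Σ(b_i/K_i) = 8.04/5.31 + 5.30/0.000708 + 8.92/0.0762 = 7604 d.
q = Δh / Σ(b_i/K_i) = 3.87 / 7604 = 0.0005089 m/day.
In each layer the seepage velocity is v_i = q/n_i, so the layer transit time is t_i = b_i·n_i / q:
  layer 1 (medium sand): t_1 = 8.04 × 0.30 / 0.0005089 = 4740 d
  layer 2 (sandy clay): t_2 = 5.30 × 0.05 / 0.0005089 = 520.7 d
  layer 3 (fractured sandstone): t_3 = 8.92 × 0.08 / 0.0005089 = 1402 d
Total t = Σ t_i = 6662 days = 18.24 years.

18.2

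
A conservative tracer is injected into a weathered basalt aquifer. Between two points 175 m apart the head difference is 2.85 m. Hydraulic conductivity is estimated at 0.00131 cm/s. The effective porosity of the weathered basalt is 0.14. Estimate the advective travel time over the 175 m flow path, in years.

Convert K: 0.00131 cm/s × 864 = 1.132 m/day.
Hydraulic gradient i = Δh / L = 2.85 / 175 = 0.01629.
Darcy flux q = K · i = 1.132 × 0.01629 = 0.01843 m/day.
Seepage velocity v = q / n_e = 0.01843 / 0.14 = 0.1317 m/day.
Travel time t = L / v = 175 / 0.1317 = 1329 days = 3.639 years.

3.64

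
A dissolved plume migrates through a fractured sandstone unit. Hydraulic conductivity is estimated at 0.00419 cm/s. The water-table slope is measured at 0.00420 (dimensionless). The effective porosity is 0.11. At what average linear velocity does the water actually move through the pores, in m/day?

0.138

Convert K: 0.00419 cm/s × 864 = 3.620 m/day.
Hydraulic gradient i = 0.00420.
Darcy flux q = K · i = 3.620 × 0.004200 = 0.01520 m/day.
Seepage velocity v = q / n_e = 0.01520 / 0.11 = 0.1382 m/day.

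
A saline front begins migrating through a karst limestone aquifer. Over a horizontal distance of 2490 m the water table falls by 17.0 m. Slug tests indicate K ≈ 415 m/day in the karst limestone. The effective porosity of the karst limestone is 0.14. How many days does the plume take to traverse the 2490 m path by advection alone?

Hydraulic gradient i = Δh / L = 17.0 / 2490 = 0.006827.
Darcy flux q = K · i = 415.0 × 0.006827 = 2.833 m/day.
Seepage velocity v = q / n_e = 2.833 / 0.14 = 20.24 m/day.
Travel time t = L / v = 2490 / 20.24 = 123.0 days.

123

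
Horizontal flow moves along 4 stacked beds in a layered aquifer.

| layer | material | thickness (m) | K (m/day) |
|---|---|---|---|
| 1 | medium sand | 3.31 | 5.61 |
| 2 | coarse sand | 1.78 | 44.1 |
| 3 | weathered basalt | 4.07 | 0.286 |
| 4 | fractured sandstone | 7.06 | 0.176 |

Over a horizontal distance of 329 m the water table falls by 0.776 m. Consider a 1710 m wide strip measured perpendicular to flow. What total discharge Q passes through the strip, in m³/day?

401

Flow is parallel to layering, so each bed carries its own Darcy discharge and the transmissivities add.
Σ(K_i·b_i) = 5.61×3.31 + 44.1×1.78 + 0.286×4.07 + 0.176×7.06 = 99.47 m²/day.
Hydraulic gradient i = Δh / L = 0.776 / 329 = 0.002359.
Q = Σ(K_i·b_i) · W · i = 99.47 × 1710 × 0.002359 = 401.2 m³/day.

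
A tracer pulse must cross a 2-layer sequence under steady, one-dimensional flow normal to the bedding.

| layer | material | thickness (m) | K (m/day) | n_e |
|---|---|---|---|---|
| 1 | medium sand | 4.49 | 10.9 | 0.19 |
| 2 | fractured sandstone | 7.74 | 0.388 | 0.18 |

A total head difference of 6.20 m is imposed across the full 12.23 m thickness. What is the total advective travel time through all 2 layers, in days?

7.38

With flow normal to the layers, continuity requires the same specific discharge q through every layer.
Σ(b_i/K_i) = 4.49/10.9 + 7.74/0.388 = 20.36 d.
q = Δh / Σ(b_i/K_i) = 6.20 / 20.36 = 0.3045 m/day.
In each layer the seepage velocity is v_i = q/n_i, so the layer transit time is t_i = b_i·n_i / q:
  layer 1 (medium sand): t_1 = 4.49 × 0.19 / 0.3045 = 2.802 d
  layer 2 (fractured sandstone): t_2 = 7.74 × 0.18 / 0.3045 = 4.575 d
Total t = Σ t_i = 7.377 days.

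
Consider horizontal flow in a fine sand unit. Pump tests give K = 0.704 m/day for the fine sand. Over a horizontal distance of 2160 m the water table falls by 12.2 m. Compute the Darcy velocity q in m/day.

Hydraulic gradient i = Δh / L = 12.2 / 2160 = 0.005648.
Specific discharge q = K · i = 0.7040 × 0.005648 = 0.003976 m/day.

0.00398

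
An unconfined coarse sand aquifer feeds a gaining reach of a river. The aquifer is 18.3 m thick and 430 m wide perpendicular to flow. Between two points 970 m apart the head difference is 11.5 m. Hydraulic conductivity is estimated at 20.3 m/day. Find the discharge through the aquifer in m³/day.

1890

Cross-sectional area A = 430 × 18.3 = 7869 m².
Hydraulic gradient i = Δh / L = 11.5 / 970 = 0.01186.
Darcy's law: Q = K · A · i = 20.30 × 7869 × 0.01186 = 1894 m³/day.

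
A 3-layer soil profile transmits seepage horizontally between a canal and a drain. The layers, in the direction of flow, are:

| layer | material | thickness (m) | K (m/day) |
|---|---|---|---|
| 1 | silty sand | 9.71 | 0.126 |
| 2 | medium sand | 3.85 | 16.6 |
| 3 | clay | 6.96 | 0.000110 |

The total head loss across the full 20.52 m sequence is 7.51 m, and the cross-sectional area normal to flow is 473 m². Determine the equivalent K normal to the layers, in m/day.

Flow is perpendicular to layering, so the layers act in series and the equivalent K is the thickness-weighted harmonic mean.
Total thickness L = 9.71 + 3.85 + 6.96 = 20.52 m.
Σ(b_i/K_i) = 9.71/0.126 + 3.85/16.6 + 6.96/0.000110 = 63350 d.
K_eq = L / Σ(b_i/K_i) = 20.52 / 63350 = 0.0003239 m/day.

0.000324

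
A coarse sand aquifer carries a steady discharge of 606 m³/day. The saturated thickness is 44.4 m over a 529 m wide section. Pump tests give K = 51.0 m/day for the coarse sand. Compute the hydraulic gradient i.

Cross-sectional area A = 529 × 44.4 = 23488 m².
From Q = K·A·i, i = Q / (K·A) = 606 / (51.00 × 23488) = 0.0005059.

0.000506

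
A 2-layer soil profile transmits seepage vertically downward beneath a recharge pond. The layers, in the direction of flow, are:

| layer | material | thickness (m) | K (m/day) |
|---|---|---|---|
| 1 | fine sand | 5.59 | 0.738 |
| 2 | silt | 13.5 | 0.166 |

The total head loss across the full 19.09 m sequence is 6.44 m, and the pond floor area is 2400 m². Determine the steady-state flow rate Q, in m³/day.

174

Flow is perpendicular to layering, so the layers act in series and the equivalent K is the thickness-weighted harmonic mean.
Total thickness L = 5.59 + 13.5 = 19.09 m.
Σ(b_i/K_i) = 5.59/0.738 + 13.5/0.166 = 88.90 d.
K_eq = L / Σ(b_i/K_i) = 19.09 / 88.90 = 0.2147 m/day.
Q = K_eq · A · (Δh/L) = 0.2147 × 2400 × (6.44/19.09) = 173.9 m³/day.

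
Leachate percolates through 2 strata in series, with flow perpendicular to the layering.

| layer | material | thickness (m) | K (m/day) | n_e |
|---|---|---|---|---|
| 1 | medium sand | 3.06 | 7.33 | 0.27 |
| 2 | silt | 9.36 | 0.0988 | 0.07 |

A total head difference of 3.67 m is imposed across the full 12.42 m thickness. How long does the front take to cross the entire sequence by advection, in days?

With flow normal to the layers, continuity requires the same specific discharge q through every layer.
Σ(b_i/K_i) = 3.06/7.33 + 9.36/0.0988 = 95.15 d.
q = Δh / Σ(b_i/K_i) = 3.67 / 95.15 = 0.03857 m/day.
In each layer the seepage velocity is v_i = q/n_i, so the layer transit time is t_i = b_i·n_i / q:
  layer 1 (medium sand): t_1 = 3.06 × 0.27 / 0.03857 = 21.42 d
  layer 2 (silt): t_2 = 9.36 × 0.07 / 0.03857 = 16.99 d
Total t = Σ t_i = 38.41 days.

38.4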